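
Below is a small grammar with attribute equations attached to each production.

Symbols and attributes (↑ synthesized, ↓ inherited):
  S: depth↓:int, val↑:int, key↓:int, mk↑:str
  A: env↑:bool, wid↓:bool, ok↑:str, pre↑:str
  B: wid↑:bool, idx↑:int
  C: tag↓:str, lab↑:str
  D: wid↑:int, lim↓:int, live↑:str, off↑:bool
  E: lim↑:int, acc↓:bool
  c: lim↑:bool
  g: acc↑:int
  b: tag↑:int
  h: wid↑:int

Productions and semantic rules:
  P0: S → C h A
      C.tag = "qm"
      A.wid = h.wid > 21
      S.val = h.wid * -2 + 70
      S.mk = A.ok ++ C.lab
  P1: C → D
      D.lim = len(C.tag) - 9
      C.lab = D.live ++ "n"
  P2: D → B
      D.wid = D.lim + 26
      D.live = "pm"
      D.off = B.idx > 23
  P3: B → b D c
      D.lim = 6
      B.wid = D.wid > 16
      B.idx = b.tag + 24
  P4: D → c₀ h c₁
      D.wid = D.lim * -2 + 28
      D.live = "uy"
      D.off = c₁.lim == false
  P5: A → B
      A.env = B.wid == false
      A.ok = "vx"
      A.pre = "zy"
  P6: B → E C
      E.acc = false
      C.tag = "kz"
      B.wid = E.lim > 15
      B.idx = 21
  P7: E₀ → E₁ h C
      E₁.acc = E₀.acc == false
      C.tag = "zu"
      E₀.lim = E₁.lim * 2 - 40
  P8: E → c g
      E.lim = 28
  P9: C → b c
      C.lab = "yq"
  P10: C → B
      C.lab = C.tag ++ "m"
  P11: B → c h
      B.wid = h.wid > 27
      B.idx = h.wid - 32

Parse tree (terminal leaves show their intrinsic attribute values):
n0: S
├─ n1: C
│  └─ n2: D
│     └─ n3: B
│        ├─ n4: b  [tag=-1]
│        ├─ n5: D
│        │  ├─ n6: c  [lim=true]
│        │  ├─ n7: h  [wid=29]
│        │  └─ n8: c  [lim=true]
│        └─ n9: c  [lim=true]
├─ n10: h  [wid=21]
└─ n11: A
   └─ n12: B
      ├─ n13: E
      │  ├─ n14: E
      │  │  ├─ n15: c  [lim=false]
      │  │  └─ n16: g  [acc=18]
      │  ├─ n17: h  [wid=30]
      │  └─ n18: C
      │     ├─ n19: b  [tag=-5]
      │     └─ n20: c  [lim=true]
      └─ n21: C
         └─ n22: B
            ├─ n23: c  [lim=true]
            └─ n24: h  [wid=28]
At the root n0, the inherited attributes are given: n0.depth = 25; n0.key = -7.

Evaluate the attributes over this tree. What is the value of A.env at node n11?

false

1. n0.depth = 25  [given at root]
2. n0.key = -7  [given at root]
3. n1.tag = "qm"  ["qm"]
4. n2.lim = -7  [len(C.tag) - 9]
5. n4.tag = -1  [terminal]
6. n5.lim = 6  [6]
7. n6.lim = true  [terminal]
8. n7.wid = 29  [terminal]
9. n8.lim = true  [terminal]
10. n5.wid = 16  [D.lim * -2 + 28]
11. n5.live = "uy"  ["uy"]
12. n5.off = false  [c₁.lim == false]
13. n9.lim = true  [terminal]
14. n3.wid = false  [D.wid > 16]
15. n3.idx = 23  [b.tag + 24]
16. n2.wid = 19  [D.lim + 26]
17. n2.live = "pm"  ["pm"]
18. n2.off = false  [B.idx > 23]
19. n1.lab = "pmn"  [D.live ++ "n"]
20. n10.wid = 21  [terminal]
21. n11.wid = false  [h.wid > 21]
22. n13.acc = false  [false]
23. n14.acc = true  [E₀.acc == false]
24. n15.lim = false  [terminal]
25. n16.acc = 18  [terminal]
26. n14.lim = 28  [28]
27. n17.wid = 30  [terminal]
28. n18.tag = "zu"  ["zu"]
29. n19.tag = -5  [terminal]
30. n20.lim = true  [terminal]
31. n18.lab = "yq"  ["yq"]
32. n13.lim = 16  [E₁.lim * 2 - 40]
33. n21.tag = "kz"  ["kz"]
34. n23.lim = true  [terminal]
35. n24.wid = 28  [terminal]
36. n22.wid = true  [h.wid > 27]
37. n22.idx = -4  [h.wid - 32]
38. n21.lab = "kzm"  [C.tag ++ "m"]
39. n12.wid = true  [E.lim > 15]
40. n12.idx = 21  [21]
41. n11.env = false  [B.wid == false]
42. n11.ok = "vx"  ["vx"]
43. n11.pre = "zy"  ["zy"]
44. n0.val = 28  [h.wid * -2 + 70]
45. n0.mk = "vxpmn"  [A.ok ++ C.lab]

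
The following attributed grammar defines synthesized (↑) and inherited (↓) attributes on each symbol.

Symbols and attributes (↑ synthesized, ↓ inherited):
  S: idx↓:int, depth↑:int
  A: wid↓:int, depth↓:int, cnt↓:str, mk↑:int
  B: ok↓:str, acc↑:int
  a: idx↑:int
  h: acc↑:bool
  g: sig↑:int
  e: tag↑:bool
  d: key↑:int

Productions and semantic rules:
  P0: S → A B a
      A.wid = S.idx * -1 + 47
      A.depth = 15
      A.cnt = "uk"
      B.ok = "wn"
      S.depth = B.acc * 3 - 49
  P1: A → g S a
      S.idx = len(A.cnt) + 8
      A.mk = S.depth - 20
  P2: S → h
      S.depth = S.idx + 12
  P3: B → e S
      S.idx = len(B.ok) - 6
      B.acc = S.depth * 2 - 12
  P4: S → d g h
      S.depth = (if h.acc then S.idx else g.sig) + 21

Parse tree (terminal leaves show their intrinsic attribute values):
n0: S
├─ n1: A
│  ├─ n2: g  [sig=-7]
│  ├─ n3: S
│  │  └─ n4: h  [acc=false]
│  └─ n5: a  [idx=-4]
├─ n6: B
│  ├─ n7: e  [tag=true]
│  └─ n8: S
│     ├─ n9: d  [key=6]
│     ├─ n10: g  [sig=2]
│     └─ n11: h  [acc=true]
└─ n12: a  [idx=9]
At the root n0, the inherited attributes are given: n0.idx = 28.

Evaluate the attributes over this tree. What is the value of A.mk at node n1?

1. n0.idx = 28  [given at root]
2. n1.wid = 19  [S.idx * -1 + 47]
3. n1.depth = 15  [15]
4. n1.cnt = "uk"  ["uk"]
5. n2.sig = -7  [terminal]
6. n3.idx = 10  [len(A.cnt) + 8]
7. n4.acc = false  [terminal]
8. n3.depth = 22  [S.idx + 12]
9. n5.idx = -4  [terminal]
10. n1.mk = 2  [S.depth - 20]
11. n6.ok = "wn"  ["wn"]
12. n7.tag = true  [terminal]
13. n8.idx = -4  [len(B.ok) - 6]
14. n9.key = 6  [terminal]
15. n10.sig = 2  [terminal]
16. n11.acc = true  [terminal]
17. n8.depth = 17  [(if h.acc then S.idx else g.sig) + 21]
18. n6.acc = 22  [S.depth * 2 - 12]
19. n12.idx = 9  [terminal]
20. n0.depth = 17  [B.acc * 3 - 49]

2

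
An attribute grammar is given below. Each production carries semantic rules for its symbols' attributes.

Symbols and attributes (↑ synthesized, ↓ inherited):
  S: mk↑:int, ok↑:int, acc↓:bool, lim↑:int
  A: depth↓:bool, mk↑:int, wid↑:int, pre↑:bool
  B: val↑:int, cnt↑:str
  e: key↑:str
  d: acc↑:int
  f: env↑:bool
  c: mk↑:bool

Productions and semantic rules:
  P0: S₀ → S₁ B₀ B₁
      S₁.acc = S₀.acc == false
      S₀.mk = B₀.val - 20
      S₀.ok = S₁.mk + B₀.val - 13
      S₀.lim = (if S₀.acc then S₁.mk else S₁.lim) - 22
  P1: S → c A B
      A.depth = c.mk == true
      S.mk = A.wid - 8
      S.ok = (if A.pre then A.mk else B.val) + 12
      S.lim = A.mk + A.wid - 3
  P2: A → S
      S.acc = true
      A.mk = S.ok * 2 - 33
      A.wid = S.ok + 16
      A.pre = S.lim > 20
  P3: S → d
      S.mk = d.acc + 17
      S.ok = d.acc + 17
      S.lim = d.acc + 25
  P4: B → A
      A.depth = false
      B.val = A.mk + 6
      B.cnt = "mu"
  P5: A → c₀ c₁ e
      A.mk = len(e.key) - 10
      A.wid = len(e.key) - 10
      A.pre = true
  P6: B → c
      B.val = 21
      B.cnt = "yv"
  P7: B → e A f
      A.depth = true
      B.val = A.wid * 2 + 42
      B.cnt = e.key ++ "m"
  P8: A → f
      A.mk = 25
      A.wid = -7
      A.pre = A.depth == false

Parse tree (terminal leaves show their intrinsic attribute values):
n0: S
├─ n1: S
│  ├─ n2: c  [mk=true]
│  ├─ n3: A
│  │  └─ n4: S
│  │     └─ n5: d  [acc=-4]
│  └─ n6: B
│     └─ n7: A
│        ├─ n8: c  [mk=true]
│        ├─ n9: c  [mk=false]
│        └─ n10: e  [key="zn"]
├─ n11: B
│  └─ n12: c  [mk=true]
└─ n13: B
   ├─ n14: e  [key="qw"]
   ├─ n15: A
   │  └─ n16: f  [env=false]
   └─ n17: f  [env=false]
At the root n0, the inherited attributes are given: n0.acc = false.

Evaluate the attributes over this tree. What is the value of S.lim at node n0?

1. n0.acc = false  [given at root]
2. n1.acc = true  [S₀.acc == false]
3. n2.mk = true  [terminal]
4. n3.depth = true  [c.mk == true]
5. n4.acc = true  [true]
6. n5.acc = -4  [terminal]
7. n4.mk = 13  [d.acc + 17]
8. n4.ok = 13  [d.acc + 17]
9. n4.lim = 21  [d.acc + 25]
10. n3.mk = -7  [S.ok * 2 - 33]
11. n3.wid = 29  [S.ok + 16]
12. n3.pre = true  [S.lim > 20]
13. n7.depth = false  [false]
14. n8.mk = true  [terminal]
15. n9.mk = false  [terminal]
16. n10.key = "zn"  [terminal]
17. n7.mk = -8  [len(e.key) - 10]
18. n7.wid = -8  [len(e.key) - 10]
19. n7.pre = true  [true]
20. n6.val = -2  [A.mk + 6]
21. n6.cnt = "mu"  ["mu"]
22. n1.mk = 21  [A.wid - 8]
23. n1.ok = 5  [(if A.pre then A.mk else B.val) + 12]
24. n1.lim = 19  [A.mk + A.wid - 3]
25. n12.mk = true  [terminal]
26. n11.val = 21  [21]
27. n11.cnt = "yv"  ["yv"]
28. n14.key = "qw"  [terminal]
29. n15.depth = true  [true]
30. n16.env = false  [terminal]
31. n15.mk = 25  [25]
32. n15.wid = -7  [-7]
33. n15.pre = false  [A.depth == false]
34. n17.env = false  [terminal]
35. n13.val = 28  [A.wid * 2 + 42]
36. n13.cnt = "qwm"  [e.key ++ "m"]
37. n0.mk = 1  [B₀.val - 20]
38. n0.ok = 29  [S₁.mk + B₀.val - 13]
39. n0.lim = -3  [(if S₀.acc then S₁.mk else S₁.lim) - 22]

-3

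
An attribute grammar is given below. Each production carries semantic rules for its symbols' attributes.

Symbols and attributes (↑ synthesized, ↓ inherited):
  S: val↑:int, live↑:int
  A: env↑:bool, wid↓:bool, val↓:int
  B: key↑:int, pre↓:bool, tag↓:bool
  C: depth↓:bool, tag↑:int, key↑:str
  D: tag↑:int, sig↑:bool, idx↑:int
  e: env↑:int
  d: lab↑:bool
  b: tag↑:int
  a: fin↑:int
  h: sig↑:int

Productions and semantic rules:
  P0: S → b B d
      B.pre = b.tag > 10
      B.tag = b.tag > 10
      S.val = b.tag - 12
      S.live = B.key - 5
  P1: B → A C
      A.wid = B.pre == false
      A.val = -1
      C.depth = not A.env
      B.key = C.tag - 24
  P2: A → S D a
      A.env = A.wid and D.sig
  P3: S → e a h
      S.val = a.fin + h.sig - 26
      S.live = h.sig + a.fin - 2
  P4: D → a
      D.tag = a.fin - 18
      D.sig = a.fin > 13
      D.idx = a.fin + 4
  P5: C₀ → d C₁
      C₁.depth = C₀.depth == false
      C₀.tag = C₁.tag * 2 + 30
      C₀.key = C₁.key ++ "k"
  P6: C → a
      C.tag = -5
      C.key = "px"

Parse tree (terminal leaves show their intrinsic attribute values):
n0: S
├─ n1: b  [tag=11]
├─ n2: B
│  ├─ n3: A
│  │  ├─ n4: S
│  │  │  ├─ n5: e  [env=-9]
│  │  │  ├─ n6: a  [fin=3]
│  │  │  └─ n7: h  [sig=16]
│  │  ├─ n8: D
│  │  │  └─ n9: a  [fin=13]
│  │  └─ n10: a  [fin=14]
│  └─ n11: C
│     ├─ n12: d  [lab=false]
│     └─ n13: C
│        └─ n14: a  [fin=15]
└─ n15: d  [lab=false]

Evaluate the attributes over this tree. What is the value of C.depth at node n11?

1. n1.tag = 11  [terminal]
2. n2.pre = true  [b.tag > 10]
3. n2.tag = true  [b.tag > 10]
4. n3.wid = false  [B.pre == false]
5. n3.val = -1  [-1]
6. n5.env = -9  [terminal]
7. n6.fin = 3  [terminal]
8. n7.sig = 16  [terminal]
9. n4.val = -7  [a.fin + h.sig - 26]
10. n4.live = 17  [h.sig + a.fin - 2]
11. n9.fin = 13  [terminal]
12. n8.tag = -5  [a.fin - 18]
13. n8.sig = false  [a.fin > 13]
14. n8.idx = 17  [a.fin + 4]
15. n10.fin = 14  [terminal]
16. n3.env = false  [A.wid and D.sig]
17. n11.depth = true  [not A.env]
18. n12.lab = false  [terminal]
19. n13.depth = false  [C₀.depth == false]
20. n14.fin = 15  [terminal]
21. n13.tag = -5  [-5]
22. n13.key = "px"  ["px"]
23. n11.tag = 20  [C₁.tag * 2 + 30]
24. n11.key = "pxk"  [C₁.key ++ "k"]
25. n2.key = -4  [C.tag - 24]
26. n15.lab = false  [terminal]
27. n0.val = -1  [b.tag - 12]
28. n0.live = -9  [B.key - 5]

true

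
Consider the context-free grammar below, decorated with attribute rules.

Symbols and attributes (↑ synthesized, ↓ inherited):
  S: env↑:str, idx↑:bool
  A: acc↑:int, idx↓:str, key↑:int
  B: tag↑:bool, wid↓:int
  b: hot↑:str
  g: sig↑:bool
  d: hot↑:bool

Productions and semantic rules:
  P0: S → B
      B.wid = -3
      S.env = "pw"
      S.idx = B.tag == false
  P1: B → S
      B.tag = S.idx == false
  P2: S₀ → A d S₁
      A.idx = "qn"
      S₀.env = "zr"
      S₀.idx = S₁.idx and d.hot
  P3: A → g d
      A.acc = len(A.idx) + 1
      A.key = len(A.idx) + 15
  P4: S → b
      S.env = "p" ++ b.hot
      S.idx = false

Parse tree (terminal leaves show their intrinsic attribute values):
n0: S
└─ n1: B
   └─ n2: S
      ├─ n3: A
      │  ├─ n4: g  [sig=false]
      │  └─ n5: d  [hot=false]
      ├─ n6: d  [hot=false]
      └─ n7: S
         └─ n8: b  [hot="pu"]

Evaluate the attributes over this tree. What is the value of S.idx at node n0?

false

1. n1.wid = -3  [-3]
2. n3.idx = "qn"  ["qn"]
3. n4.sig = false  [terminal]
4. n5.hot = false  [terminal]
5. n3.acc = 3  [len(A.idx) + 1]
6. n3.key = 17  [len(A.idx) + 15]
7. n6.hot = false  [terminal]
8. n8.hot = "pu"  [terminal]
9. n7.env = "ppu"  ["p" ++ b.hot]
10. n7.idx = false  [false]
11. n2.env = "zr"  ["zr"]
12. n2.idx = false  [S₁.idx and d.hot]
13. n1.tag = true  [S.idx == false]
14. n0.env = "pw"  ["pw"]
15. n0.idx = false  [B.tag == false]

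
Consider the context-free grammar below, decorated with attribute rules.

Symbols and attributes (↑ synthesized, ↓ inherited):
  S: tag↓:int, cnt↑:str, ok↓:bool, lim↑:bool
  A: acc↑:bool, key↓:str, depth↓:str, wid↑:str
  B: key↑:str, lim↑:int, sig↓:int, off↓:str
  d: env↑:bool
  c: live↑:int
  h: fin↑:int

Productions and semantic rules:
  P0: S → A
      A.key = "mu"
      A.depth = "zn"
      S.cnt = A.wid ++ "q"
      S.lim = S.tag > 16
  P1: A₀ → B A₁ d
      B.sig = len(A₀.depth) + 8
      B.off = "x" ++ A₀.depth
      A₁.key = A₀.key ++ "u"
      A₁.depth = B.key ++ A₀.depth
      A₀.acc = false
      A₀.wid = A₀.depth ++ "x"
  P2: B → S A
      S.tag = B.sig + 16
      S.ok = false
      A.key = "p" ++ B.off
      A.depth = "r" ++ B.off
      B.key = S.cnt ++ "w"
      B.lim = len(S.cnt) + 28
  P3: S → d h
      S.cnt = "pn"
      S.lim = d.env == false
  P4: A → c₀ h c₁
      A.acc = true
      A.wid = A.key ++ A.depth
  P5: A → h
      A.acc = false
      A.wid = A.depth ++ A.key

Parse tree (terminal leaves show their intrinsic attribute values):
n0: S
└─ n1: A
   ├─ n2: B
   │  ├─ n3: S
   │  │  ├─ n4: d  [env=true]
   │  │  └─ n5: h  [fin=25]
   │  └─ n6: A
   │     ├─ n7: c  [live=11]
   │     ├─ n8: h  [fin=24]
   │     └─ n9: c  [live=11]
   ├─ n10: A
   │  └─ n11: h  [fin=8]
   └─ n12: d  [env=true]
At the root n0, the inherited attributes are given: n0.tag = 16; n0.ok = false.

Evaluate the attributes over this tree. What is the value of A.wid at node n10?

1. n0.tag = 16  [given at root]
2. n0.ok = false  [given at root]
3. n1.key = "mu"  ["mu"]
4. n1.depth = "zn"  ["zn"]
5. n2.sig = 10  [len(A₀.depth) + 8]
6. n2.off = "xzn"  ["x" ++ A₀.depth]
7. n3.tag = 26  [B.sig + 16]
8. n3.ok = false  [false]
9. n4.env = true  [terminal]
10. n5.fin = 25  [terminal]
11. n3.cnt = "pn"  ["pn"]
12. n3.lim = false  [d.env == false]
13. n6.key = "pxzn"  ["p" ++ B.off]
14. n6.depth = "rxzn"  ["r" ++ B.off]
15. n7.live = 11  [terminal]
16. n8.fin = 24  [terminal]
17. n9.live = 11  [terminal]
18. n6.acc = true  [true]
19. n6.wid = "pxznrxzn"  [A.key ++ A.depth]
20. n2.key = "pnw"  [S.cnt ++ "w"]
21. n2.lim = 30  [len(S.cnt) + 28]
22. n10.key = "muu"  [A₀.key ++ "u"]
23. n10.depth = "pnwzn"  [B.key ++ A₀.depth]
24. n11.fin = 8  [terminal]
25. n10.acc = false  [false]
26. n10.wid = "pnwznmuu"  [A.depth ++ A.key]
27. n12.env = true  [terminal]
28. n1.acc = false  [false]
29. n1.wid = "znx"  [A₀.depth ++ "x"]
30. n0.cnt = "znxq"  [A.wid ++ "q"]
31. n0.lim = false  [S.tag > 16]

"pnwznmuu"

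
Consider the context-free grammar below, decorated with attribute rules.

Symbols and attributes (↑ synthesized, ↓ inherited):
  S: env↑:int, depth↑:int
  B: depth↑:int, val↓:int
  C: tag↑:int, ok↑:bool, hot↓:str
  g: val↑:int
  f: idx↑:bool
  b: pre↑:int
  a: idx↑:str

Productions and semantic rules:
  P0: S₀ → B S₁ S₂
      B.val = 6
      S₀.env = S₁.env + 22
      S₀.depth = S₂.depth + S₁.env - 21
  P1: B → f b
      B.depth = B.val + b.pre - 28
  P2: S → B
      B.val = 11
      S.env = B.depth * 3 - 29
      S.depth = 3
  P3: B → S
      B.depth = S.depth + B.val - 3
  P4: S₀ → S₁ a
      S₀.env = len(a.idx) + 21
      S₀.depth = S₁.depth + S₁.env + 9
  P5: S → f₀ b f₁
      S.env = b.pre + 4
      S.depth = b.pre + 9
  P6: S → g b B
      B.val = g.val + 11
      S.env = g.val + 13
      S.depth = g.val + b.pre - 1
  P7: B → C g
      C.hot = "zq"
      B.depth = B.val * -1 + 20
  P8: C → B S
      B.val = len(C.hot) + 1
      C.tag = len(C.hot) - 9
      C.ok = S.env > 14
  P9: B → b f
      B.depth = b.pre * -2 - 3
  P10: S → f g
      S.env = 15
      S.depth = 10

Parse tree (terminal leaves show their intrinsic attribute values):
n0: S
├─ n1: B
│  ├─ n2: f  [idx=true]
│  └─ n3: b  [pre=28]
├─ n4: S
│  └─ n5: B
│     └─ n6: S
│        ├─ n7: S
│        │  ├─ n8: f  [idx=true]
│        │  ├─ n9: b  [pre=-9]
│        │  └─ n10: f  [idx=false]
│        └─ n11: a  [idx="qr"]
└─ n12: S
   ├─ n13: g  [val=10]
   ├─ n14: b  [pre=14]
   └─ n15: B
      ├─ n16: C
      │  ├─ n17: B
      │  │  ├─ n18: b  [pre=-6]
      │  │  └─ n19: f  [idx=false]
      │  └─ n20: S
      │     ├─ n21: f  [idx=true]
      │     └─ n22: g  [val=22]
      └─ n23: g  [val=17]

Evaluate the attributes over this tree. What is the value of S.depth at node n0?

1. n1.val = 6  [6]
2. n2.idx = true  [terminal]
3. n3.pre = 28  [terminal]
4. n1.depth = 6  [B.val + b.pre - 28]
5. n5.val = 11  [11]
6. n8.idx = true  [terminal]
7. n9.pre = -9  [terminal]
8. n10.idx = false  [terminal]
9. n7.env = -5  [b.pre + 4]
10. n7.depth = 0  [b.pre + 9]
11. n11.idx = "qr"  [terminal]
12. n6.env = 23  [len(a.idx) + 21]
13. n6.depth = 4  [S₁.depth + S₁.env + 9]
14. n5.depth = 12  [S.depth + B.val - 3]
15. n4.env = 7  [B.depth * 3 - 29]
16. n4.depth = 3  [3]
17. n13.val = 10  [terminal]
18. n14.pre = 14  [terminal]
19. n15.val = 21  [g.val + 11]
20. n16.hot = "zq"  ["zq"]
21. n17.val = 3  [len(C.hot) + 1]
22. n18.pre = -6  [terminal]
23. n19.idx = false  [terminal]
24. n17.depth = 9  [b.pre * -2 - 3]
25. n21.idx = true  [terminal]
26. n22.val = 22  [terminal]
27. n20.env = 15  [15]
28. n20.depth = 10  [10]
29. n16.tag = -7  [len(C.hot) - 9]
30. n16.ok = true  [S.env > 14]
31. n23.val = 17  [terminal]
32. n15.depth = -1  [B.val * -1 + 20]
33. n12.env = 23  [g.val + 13]
34. n12.depth = 23  [g.val + b.pre - 1]
35. n0.env = 29  [S₁.env + 22]
36. n0.depth = 9  [S₂.depth + S₁.env - 21]

9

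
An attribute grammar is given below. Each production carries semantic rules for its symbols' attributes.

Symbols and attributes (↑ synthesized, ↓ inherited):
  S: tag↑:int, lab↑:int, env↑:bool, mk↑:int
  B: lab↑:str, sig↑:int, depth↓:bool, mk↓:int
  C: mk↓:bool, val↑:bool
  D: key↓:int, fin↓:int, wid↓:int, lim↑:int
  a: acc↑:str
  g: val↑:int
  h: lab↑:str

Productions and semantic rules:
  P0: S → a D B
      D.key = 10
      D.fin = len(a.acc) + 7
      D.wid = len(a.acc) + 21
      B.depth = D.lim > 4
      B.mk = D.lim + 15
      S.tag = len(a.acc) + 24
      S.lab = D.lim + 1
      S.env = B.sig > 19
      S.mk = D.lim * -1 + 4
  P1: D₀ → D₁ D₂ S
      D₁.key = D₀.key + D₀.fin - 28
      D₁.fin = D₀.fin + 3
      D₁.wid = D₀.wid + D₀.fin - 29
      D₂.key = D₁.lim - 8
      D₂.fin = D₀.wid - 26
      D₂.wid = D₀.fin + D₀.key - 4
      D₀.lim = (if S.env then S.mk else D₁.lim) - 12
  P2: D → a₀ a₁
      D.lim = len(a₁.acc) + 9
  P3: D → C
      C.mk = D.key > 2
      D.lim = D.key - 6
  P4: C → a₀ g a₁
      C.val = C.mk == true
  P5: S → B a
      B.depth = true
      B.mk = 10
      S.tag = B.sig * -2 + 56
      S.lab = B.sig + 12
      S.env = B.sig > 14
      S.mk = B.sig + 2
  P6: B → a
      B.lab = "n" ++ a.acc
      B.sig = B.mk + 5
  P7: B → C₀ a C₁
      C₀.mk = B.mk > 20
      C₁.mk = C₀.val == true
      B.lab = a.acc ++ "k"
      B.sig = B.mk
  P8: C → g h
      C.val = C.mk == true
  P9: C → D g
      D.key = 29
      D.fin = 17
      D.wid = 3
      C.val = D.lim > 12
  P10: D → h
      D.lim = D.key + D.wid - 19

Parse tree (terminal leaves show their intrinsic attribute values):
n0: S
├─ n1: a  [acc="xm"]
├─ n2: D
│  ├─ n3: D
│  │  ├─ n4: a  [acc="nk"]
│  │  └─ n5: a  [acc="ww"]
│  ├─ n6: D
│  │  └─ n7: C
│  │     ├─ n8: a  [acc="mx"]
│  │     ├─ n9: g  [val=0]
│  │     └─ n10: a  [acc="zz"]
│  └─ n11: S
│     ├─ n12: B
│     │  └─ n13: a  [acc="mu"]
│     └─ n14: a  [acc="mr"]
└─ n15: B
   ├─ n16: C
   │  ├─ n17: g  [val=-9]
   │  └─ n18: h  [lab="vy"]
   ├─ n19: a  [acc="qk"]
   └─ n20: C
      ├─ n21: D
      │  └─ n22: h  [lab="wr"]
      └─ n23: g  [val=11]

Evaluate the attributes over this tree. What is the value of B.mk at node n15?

1. n1.acc = "xm"  [terminal]
2. n2.key = 10  [10]
3. n2.fin = 9  [len(a.acc) + 7]
4. n2.wid = 23  [len(a.acc) + 21]
5. n3.key = -9  [D₀.key + D₀.fin - 28]
6. n3.fin = 12  [D₀.fin + 3]
7. n3.wid = 3  [D₀.wid + D₀.fin - 29]
8. n4.acc = "nk"  [terminal]
9. n5.acc = "ww"  [terminal]
10. n3.lim = 11  [len(a₁.acc) + 9]
11. n6.key = 3  [D₁.lim - 8]
12. n6.fin = -3  [D₀.wid - 26]
13. n6.wid = 15  [D₀.fin + D₀.key - 4]
14. n7.mk = true  [D.key > 2]
15. n8.acc = "mx"  [terminal]
16. n9.val = 0  [terminal]
17. n10.acc = "zz"  [terminal]
18. n7.val = true  [C.mk == true]
19. n6.lim = -3  [D.key - 6]
20. n12.depth = true  [true]
21. n12.mk = 10  [10]
22. n13.acc = "mu"  [terminal]
23. n12.lab = "nmu"  ["n" ++ a.acc]
24. n12.sig = 15  [B.mk + 5]
25. n14.acc = "mr"  [terminal]
26. n11.tag = 26  [B.sig * -2 + 56]
27. n11.lab = 27  [B.sig + 12]
28. n11.env = true  [B.sig > 14]
29. n11.mk = 17  [B.sig + 2]
30. n2.lim = 5  [(if S.env then S.mk else D₁.lim) - 12]
31. n15.depth = true  [D.lim > 4]
32. n15.mk = 20  [D.lim + 15]
33. n16.mk = false  [B.mk > 20]
34. n17.val = -9  [terminal]
35. n18.lab = "vy"  [terminal]
36. n16.val = false  [C.mk == true]
37. n19.acc = "qk"  [terminal]
38. n20.mk = false  [C₀.val == true]
39. n21.key = 29  [29]
40. n21.fin = 17  [17]
41. n21.wid = 3  [3]
42. n22.lab = "wr"  [terminal]
43. n21.lim = 13  [D.key + D.wid - 19]
44. n23.val = 11  [terminal]
45. n20.val = true  [D.lim > 12]
46. n15.lab = "qkk"  [a.acc ++ "k"]
47. n15.sig = 20  [B.mk]
48. n0.tag = 26  [len(a.acc) + 24]
49. n0.lab = 6  [D.lim + 1]
50. n0.env = true  [B.sig > 19]
51. n0.mk = -1  [D.lim * -1 + 4]

20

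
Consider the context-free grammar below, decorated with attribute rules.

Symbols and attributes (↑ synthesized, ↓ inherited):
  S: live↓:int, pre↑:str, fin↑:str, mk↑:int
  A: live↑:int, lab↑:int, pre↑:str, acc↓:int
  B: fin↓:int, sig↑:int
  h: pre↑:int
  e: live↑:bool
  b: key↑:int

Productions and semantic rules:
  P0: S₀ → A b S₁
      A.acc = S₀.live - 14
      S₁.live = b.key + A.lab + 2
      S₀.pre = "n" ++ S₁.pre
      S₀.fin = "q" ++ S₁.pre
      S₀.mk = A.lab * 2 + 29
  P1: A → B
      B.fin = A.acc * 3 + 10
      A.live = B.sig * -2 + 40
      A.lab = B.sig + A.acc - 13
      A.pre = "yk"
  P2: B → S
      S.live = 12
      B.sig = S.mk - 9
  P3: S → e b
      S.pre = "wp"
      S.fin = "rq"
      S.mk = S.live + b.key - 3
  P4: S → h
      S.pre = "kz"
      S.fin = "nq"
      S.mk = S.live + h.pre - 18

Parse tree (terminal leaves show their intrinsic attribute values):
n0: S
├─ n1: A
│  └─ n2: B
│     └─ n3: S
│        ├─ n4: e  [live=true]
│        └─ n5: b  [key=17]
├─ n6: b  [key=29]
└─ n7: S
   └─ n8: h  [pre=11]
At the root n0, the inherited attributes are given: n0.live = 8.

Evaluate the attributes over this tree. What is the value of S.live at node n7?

29

1. n0.live = 8  [given at root]
2. n1.acc = -6  [S₀.live - 14]
3. n2.fin = -8  [A.acc * 3 + 10]
4. n3.live = 12  [12]
5. n4.live = true  [terminal]
6. n5.key = 17  [terminal]
7. n3.pre = "wp"  ["wp"]
8. n3.fin = "rq"  ["rq"]
9. n3.mk = 26  [S.live + b.key - 3]
10. n2.sig = 17  [S.mk - 9]
11. n1.live = 6  [B.sig * -2 + 40]
12. n1.lab = -2  [B.sig + A.acc - 13]
13. n1.pre = "yk"  ["yk"]
14. n6.key = 29  [terminal]
15. n7.live = 29  [b.key + A.lab + 2]
16. n8.pre = 11  [terminal]
17. n7.pre = "kz"  ["kz"]
18. n7.fin = "nq"  ["nq"]
19. n7.mk = 22  [S.live + h.pre - 18]
20. n0.pre = "nkz"  ["n" ++ S₁.pre]
21. n0.fin = "qkz"  ["q" ++ S₁.pre]
22. n0.mk = 25  [A.lab * 2 + 29]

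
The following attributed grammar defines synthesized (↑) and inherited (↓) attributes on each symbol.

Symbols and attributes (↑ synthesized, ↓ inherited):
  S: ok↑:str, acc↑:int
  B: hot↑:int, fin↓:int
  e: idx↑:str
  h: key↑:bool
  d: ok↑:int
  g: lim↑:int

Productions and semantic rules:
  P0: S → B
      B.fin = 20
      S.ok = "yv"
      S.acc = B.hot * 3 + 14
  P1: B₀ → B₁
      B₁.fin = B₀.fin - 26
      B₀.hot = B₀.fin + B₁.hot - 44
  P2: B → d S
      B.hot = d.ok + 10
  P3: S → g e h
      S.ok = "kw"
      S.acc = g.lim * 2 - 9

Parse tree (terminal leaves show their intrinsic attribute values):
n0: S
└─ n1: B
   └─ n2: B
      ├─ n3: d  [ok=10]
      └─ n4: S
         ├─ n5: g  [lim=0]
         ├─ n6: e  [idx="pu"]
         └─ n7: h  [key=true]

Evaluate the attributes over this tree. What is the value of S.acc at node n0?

1. n1.fin = 20  [20]
2. n2.fin = -6  [B₀.fin - 26]
3. n3.ok = 10  [terminal]
4. n5.lim = 0  [terminal]
5. n6.idx = "pu"  [terminal]
6. n7.key = true  [terminal]
7. n4.ok = "kw"  ["kw"]
8. n4.acc = -9  [g.lim * 2 - 9]
9. n2.hot = 20  [d.ok + 10]
10. n1.hot = -4  [B₀.fin + B₁.hot - 44]
11. n0.ok = "yv"  ["yv"]
12. n0.acc = 2  [B.hot * 3 + 14]

2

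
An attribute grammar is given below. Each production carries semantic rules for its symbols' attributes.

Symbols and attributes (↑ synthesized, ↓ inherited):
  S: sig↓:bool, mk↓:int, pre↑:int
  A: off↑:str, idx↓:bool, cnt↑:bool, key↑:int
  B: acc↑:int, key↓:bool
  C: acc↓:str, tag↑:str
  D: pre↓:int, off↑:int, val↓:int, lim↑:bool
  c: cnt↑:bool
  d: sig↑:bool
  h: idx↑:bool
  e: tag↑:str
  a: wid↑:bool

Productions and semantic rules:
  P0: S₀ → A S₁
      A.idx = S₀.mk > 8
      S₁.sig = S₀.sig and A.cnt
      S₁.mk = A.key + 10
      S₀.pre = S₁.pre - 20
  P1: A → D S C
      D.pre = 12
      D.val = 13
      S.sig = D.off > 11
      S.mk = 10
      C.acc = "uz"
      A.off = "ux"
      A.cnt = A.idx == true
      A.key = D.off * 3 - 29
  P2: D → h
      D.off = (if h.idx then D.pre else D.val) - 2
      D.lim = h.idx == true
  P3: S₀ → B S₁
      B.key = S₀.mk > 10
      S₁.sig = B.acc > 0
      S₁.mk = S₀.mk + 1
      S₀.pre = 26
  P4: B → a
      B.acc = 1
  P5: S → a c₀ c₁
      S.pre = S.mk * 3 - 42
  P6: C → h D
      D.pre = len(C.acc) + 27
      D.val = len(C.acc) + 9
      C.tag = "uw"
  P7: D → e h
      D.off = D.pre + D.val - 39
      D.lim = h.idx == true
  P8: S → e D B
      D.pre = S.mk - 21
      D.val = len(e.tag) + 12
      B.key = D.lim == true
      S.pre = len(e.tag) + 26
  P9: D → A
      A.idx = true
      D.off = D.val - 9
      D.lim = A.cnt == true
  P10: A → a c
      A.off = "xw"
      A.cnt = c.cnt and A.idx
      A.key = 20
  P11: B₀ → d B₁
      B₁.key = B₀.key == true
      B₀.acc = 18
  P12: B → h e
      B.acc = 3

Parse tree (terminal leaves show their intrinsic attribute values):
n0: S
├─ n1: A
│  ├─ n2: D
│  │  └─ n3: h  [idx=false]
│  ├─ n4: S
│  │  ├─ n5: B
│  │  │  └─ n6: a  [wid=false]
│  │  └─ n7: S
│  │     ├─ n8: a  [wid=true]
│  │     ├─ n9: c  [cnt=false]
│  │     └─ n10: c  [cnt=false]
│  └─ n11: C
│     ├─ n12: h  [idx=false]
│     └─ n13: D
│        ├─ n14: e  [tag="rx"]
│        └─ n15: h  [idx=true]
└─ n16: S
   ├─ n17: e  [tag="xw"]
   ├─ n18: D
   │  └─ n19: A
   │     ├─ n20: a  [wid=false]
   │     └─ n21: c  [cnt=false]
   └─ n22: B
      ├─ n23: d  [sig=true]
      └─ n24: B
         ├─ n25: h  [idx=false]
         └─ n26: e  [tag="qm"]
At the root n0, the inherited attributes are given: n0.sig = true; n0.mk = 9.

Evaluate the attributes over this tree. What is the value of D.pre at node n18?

-7

1. n0.sig = true  [given at root]
2. n0.mk = 9  [given at root]
3. n1.idx = true  [S₀.mk > 8]
4. n2.pre = 12  [12]
5. n2.val = 13  [13]
6. n3.idx = false  [terminal]
7. n2.off = 11  [(if h.idx then D.pre else D.val) - 2]
8. n2.lim = false  [h.idx == true]
9. n4.sig = false  [D.off > 11]
10. n4.mk = 10  [10]
11. n5.key = false  [S₀.mk > 10]
12. n6.wid = false  [terminal]
13. n5.acc = 1  [1]
14. n7.sig = true  [B.acc > 0]
15. n7.mk = 11  [S₀.mk + 1]
16. n8.wid = true  [terminal]
17. n9.cnt = false  [terminal]
18. n10.cnt = false  [terminal]
19. n7.pre = -9  [S.mk * 3 - 42]
20. n4.pre = 26  [26]
21. n11.acc = "uz"  ["uz"]
22. n12.idx = false  [terminal]
23. n13.pre = 29  [len(C.acc) + 27]
24. n13.val = 11  [len(C.acc) + 9]
25. n14.tag = "rx"  [terminal]
26. n15.idx = true  [terminal]
27. n13.off = 1  [D.pre + D.val - 39]
28. n13.lim = true  [h.idx == true]
29. n11.tag = "uw"  ["uw"]
30. n1.off = "ux"  ["ux"]
31. n1.cnt = true  [A.idx == true]
32. n1.key = 4  [D.off * 3 - 29]
33. n16.sig = true  [S₀.sig and A.cnt]
34. n16.mk = 14  [A.key + 10]
35. n17.tag = "xw"  [terminal]
36. n18.pre = -7  [S.mk - 21]
37. n18.val = 14  [len(e.tag) + 12]
38. n19.idx = true  [true]
39. n20.wid = false  [terminal]
40. n21.cnt = false  [terminal]
41. n19.off = "xw"  ["xw"]
42. n19.cnt = false  [c.cnt and A.idx]
43. n19.key = 20  [20]
44. n18.off = 5  [D.val - 9]
45. n18.lim = false  [A.cnt == true]
46. n22.key = false  [D.lim == true]
47. n23.sig = true  [terminal]
48. n24.key = false  [B₀.key == true]
49. n25.idx = false  [terminal]
50. n26.tag = "qm"  [terminal]
51. n24.acc = 3  [3]
52. n22.acc = 18  [18]
53. n16.pre = 28  [len(e.tag) + 26]
54. n0.pre = 8  [S₁.pre - 20]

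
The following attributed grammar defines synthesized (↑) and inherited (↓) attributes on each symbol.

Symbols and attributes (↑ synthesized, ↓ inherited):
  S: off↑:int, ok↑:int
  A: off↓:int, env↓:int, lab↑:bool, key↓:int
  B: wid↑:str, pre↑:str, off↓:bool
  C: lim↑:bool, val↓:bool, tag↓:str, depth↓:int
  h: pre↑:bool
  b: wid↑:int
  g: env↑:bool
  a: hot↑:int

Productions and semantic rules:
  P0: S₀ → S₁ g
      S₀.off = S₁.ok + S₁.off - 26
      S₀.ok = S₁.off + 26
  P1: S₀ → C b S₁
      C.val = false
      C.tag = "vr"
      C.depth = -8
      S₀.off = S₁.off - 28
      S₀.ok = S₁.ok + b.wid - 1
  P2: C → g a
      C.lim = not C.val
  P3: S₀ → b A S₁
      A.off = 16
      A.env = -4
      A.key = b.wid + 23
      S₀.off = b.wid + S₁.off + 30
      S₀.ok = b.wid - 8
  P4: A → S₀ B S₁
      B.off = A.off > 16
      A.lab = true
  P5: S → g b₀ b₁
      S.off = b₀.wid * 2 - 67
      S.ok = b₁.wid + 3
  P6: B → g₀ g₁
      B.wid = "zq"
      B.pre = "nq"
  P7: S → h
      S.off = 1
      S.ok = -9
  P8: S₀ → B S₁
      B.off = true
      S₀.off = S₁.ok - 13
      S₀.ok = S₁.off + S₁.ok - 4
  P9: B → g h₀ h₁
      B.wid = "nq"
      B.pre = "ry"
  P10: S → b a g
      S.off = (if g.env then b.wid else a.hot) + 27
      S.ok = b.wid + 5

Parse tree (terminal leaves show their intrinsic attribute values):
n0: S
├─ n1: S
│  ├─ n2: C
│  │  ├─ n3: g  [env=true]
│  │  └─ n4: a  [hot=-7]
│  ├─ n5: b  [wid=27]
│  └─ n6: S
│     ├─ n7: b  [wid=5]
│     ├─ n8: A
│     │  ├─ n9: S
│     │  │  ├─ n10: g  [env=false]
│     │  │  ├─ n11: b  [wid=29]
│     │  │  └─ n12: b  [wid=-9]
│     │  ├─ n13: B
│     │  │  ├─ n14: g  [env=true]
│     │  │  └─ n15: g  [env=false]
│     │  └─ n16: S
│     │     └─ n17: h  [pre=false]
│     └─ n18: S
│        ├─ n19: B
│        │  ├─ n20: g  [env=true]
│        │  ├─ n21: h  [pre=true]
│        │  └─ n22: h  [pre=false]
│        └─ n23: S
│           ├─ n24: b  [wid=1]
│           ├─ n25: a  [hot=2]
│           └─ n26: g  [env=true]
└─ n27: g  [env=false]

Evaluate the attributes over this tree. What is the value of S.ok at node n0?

1. n2.val = false  [false]
2. n2.tag = "vr"  ["vr"]
3. n2.depth = -8  [-8]
4. n3.env = true  [terminal]
5. n4.hot = -7  [terminal]
6. n2.lim = true  [not C.val]
7. n5.wid = 27  [terminal]
8. n7.wid = 5  [terminal]
9. n8.off = 16  [16]
10. n8.env = -4  [-4]
11. n8.key = 28  [b.wid + 23]
12. n10.env = false  [terminal]
13. n11.wid = 29  [terminal]
14. n12.wid = -9  [terminal]
15. n9.off = -9  [b₀.wid * 2 - 67]
16. n9.ok = -6  [b₁.wid + 3]
17. n13.off = false  [A.off > 16]
18. n14.env = true  [terminal]
19. n15.env = false  [terminal]
20. n13.wid = "zq"  ["zq"]
21. n13.pre = "nq"  ["nq"]
22. n17.pre = false  [terminal]
23. n16.off = 1  [1]
24. n16.ok = -9  [-9]
25. n8.lab = true  [true]
26. n19.off = true  [true]
27. n20.env = true  [terminal]
28. n21.pre = true  [terminal]
29. n22.pre = false  [terminal]
30. n19.wid = "nq"  ["nq"]
31. n19.pre = "ry"  ["ry"]
32. n24.wid = 1  [terminal]
33. n25.hot = 2  [terminal]
34. n26.env = true  [terminal]
35. n23.off = 28  [(if g.env then b.wid else a.hot) + 27]
36. n23.ok = 6  [b.wid + 5]
37. n18.off = -7  [S₁.ok - 13]
38. n18.ok = 30  [S₁.off + S₁.ok - 4]
39. n6.off = 28  [b.wid + S₁.off + 30]
40. n6.ok = -3  [b.wid - 8]
41. n1.off = 0  [S₁.off - 28]
42. n1.ok = 23  [S₁.ok + b.wid - 1]
43. n27.env = false  [terminal]
44. n0.off = -3  [S₁.ok + S₁.off - 26]
45. n0.ok = 26  [S₁.off + 26]

26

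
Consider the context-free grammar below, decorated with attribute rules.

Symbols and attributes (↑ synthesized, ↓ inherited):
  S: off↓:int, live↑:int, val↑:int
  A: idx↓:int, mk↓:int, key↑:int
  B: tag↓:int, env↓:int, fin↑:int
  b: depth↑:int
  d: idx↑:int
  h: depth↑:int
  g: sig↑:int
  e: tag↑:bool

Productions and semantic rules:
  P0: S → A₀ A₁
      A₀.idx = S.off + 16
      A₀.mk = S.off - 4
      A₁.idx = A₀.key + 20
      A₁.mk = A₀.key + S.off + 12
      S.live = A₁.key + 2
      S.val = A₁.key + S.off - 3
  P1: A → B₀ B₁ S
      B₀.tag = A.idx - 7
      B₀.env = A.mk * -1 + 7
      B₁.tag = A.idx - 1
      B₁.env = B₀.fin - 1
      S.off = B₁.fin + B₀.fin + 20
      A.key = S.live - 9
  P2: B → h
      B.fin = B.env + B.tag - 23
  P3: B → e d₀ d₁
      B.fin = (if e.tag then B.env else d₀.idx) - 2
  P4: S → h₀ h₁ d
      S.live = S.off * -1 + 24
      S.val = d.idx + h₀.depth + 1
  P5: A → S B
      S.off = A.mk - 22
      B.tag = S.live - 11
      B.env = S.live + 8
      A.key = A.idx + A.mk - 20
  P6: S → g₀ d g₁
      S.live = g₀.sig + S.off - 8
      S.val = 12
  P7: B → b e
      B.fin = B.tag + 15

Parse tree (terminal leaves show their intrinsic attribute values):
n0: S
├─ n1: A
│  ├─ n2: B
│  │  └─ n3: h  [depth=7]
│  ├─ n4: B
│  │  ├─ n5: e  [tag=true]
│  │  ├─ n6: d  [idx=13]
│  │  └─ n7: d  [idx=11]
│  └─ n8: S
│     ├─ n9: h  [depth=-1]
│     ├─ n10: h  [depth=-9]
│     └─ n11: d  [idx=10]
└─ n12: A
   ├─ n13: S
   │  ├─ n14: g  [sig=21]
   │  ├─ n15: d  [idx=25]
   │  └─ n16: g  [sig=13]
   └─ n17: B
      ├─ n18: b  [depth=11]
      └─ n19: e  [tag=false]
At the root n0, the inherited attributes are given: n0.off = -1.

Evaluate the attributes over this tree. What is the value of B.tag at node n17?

-5

1. n0.off = -1  [given at root]
2. n1.idx = 15  [S.off + 16]
3. n1.mk = -5  [S.off - 4]
4. n2.tag = 8  [A.idx - 7]
5. n2.env = 12  [A.mk * -1 + 7]
6. n3.depth = 7  [terminal]
7. n2.fin = -3  [B.env + B.tag - 23]
8. n4.tag = 14  [A.idx - 1]
9. n4.env = -4  [B₀.fin - 1]
10. n5.tag = true  [terminal]
11. n6.idx = 13  [terminal]
12. n7.idx = 11  [terminal]
13. n4.fin = -6  [(if e.tag then B.env else d₀.idx) - 2]
14. n8.off = 11  [B₁.fin + B₀.fin + 20]
15. n9.depth = -1  [terminal]
16. n10.depth = -9  [terminal]
17. n11.idx = 10  [terminal]
18. n8.live = 13  [S.off * -1 + 24]
19. n8.val = 10  [d.idx + h₀.depth + 1]
20. n1.key = 4  [S.live - 9]
21. n12.idx = 24  [A₀.key + 20]
22. n12.mk = 15  [A₀.key + S.off + 12]
23. n13.off = -7  [A.mk - 22]
24. n14.sig = 21  [terminal]
25. n15.idx = 25  [terminal]
26. n16.sig = 13  [terminal]
27. n13.live = 6  [g₀.sig + S.off - 8]
28. n13.val = 12  [12]
29. n17.tag = -5  [S.live - 11]
30. n17.env = 14  [S.live + 8]
31. n18.depth = 11  [terminal]
32. n19.tag = false  [terminal]
33. n17.fin = 10  [B.tag + 15]
34. n12.key = 19  [A.idx + A.mk - 20]
35. n0.live = 21  [A₁.key + 2]
36. n0.val = 15  [A₁.key + S.off - 3]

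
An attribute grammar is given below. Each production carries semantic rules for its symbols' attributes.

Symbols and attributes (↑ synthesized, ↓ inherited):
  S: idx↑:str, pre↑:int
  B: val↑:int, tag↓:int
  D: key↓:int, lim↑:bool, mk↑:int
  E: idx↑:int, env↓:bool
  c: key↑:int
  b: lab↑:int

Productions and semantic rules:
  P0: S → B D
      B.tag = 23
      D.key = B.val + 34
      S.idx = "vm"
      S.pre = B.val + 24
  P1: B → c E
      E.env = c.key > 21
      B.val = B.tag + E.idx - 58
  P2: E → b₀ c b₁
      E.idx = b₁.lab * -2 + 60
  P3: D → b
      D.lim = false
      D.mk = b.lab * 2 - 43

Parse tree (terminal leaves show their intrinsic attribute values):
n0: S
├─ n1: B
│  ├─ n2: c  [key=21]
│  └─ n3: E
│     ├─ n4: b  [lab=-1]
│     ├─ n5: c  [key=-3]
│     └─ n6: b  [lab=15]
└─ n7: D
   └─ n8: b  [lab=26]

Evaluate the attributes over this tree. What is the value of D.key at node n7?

29

1. n1.tag = 23  [23]
2. n2.key = 21  [terminal]
3. n3.env = false  [c.key > 21]
4. n4.lab = -1  [terminal]
5. n5.key = -3  [terminal]
6. n6.lab = 15  [terminal]
7. n3.idx = 30  [b₁.lab * -2 + 60]
8. n1.val = -5  [B.tag + E.idx - 58]
9. n7.key = 29  [B.val + 34]
10. n8.lab = 26  [terminal]
11. n7.lim = false  [false]
12. n7.mk = 9  [b.lab * 2 - 43]
13. n0.idx = "vm"  ["vm"]
14. n0.pre = 19  [B.val + 24]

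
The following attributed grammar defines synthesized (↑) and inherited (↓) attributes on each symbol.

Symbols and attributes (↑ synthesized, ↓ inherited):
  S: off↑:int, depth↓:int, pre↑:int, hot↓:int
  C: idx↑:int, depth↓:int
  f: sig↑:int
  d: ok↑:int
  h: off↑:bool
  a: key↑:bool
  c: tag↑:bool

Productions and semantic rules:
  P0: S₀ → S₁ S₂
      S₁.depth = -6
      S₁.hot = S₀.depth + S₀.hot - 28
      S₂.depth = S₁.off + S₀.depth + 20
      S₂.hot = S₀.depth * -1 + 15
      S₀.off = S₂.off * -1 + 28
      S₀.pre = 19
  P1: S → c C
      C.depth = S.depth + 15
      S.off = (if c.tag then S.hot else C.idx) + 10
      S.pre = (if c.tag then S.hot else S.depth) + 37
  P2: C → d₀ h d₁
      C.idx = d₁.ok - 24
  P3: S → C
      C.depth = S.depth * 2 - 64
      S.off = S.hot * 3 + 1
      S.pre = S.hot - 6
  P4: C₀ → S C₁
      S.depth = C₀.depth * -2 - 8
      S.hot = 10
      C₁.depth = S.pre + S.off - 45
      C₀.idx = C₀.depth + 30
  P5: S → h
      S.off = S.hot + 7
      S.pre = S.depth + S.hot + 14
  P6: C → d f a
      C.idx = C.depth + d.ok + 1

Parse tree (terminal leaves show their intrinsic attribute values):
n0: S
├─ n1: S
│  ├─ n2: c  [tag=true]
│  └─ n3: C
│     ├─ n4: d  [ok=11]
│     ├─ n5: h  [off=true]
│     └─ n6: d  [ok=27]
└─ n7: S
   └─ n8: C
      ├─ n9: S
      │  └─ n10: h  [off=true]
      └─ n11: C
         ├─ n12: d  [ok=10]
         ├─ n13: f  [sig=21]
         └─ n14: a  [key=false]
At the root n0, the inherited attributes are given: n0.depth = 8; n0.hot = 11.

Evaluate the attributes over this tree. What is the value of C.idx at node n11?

1. n0.depth = 8  [given at root]
2. n0.hot = 11  [given at root]
3. n1.depth = -6  [-6]
4. n1.hot = -9  [S₀.depth + S₀.hot - 28]
5. n2.tag = true  [terminal]
6. n3.depth = 9  [S.depth + 15]
7. n4.ok = 11  [terminal]
8. n5.off = true  [terminal]
9. n6.ok = 27  [terminal]
10. n3.idx = 3  [d₁.ok - 24]
11. n1.off = 1  [(if c.tag then S.hot else C.idx) + 10]
12. n1.pre = 28  [(if c.tag then S.hot else S.depth) + 37]
13. n7.depth = 29  [S₁.off + S₀.depth + 20]
14. n7.hot = 7  [S₀.depth * -1 + 15]
15. n8.depth = -6  [S.depth * 2 - 64]
16. n9.depth = 4  [C₀.depth * -2 - 8]
17. n9.hot = 10  [10]
18. n10.off = true  [terminal]
19. n9.off = 17  [S.hot + 7]
20. n9.pre = 28  [S.depth + S.hot + 14]
21. n11.depth = 0  [S.pre + S.off - 45]
22. n12.ok = 10  [terminal]
23. n13.sig = 21  [terminal]
24. n14.key = false  [terminal]
25. n11.idx = 11  [C.depth + d.ok + 1]
26. n8.idx = 24  [C₀.depth + 30]
27. n7.off = 22  [S.hot * 3 + 1]
28. n7.pre = 1  [S.hot - 6]
29. n0.off = 6  [S₂.off * -1 + 28]
30. n0.pre = 19  [19]

11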